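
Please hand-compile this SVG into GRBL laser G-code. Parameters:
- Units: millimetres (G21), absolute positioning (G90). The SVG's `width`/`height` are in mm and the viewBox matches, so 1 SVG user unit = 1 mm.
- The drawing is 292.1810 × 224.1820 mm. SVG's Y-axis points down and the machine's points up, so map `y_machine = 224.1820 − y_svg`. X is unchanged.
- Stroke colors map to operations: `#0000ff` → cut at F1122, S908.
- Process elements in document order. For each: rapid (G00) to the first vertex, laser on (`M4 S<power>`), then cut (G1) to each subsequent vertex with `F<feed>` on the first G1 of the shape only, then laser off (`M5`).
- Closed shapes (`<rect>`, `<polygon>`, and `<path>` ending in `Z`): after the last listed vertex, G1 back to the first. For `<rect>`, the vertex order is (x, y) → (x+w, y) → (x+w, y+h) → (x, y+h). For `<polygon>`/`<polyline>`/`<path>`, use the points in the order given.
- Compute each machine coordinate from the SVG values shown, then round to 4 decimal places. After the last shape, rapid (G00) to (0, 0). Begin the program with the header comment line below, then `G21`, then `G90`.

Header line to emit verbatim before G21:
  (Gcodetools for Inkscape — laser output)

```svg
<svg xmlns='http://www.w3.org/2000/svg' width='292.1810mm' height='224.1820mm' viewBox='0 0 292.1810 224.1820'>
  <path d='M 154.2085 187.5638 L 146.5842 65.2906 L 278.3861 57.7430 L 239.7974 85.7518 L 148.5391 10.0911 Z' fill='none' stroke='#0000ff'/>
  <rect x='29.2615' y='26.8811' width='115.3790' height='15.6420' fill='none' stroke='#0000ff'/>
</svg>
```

(Gcodetools for Inkscape — laser output)
G21
G90
G00 X154.2085 Y36.6182
M4 S908
G1 X146.5842 Y158.8914 F1122
G1 X278.3861 Y166.4390
G1 X239.7974 Y138.4302
G1 X148.5391 Y214.0909
G1 X154.2085 Y36.6182
M5
G00 X29.2615 Y197.3009
M4 S908
G1 X144.6405 Y197.3009 F1122
G1 X144.6405 Y181.6589
G1 X29.2615 Y181.6589
G1 X29.2615 Y197.3009
M5
G00 X0.0000 Y0.0000

1 u = 1 mm; y_m = 224.1820 − y.

[1] `<path>` closed polygon, #0000ff→cut S908 F1122: (154.2085,36.6182) → (146.5842,158.8914) → (278.3861,166.4390) → (239.7974,138.4302) → (148.5391,214.0909) → (154.2085,36.6182) (closed)

[2] `<rect>` rectangle, #0000ff→cut S908 F1122: (29.2615,197.3009) → (144.6405,197.3009) → (144.6405,181.6589) → (29.2615,181.6589) → (29.2615,197.3009) (closed)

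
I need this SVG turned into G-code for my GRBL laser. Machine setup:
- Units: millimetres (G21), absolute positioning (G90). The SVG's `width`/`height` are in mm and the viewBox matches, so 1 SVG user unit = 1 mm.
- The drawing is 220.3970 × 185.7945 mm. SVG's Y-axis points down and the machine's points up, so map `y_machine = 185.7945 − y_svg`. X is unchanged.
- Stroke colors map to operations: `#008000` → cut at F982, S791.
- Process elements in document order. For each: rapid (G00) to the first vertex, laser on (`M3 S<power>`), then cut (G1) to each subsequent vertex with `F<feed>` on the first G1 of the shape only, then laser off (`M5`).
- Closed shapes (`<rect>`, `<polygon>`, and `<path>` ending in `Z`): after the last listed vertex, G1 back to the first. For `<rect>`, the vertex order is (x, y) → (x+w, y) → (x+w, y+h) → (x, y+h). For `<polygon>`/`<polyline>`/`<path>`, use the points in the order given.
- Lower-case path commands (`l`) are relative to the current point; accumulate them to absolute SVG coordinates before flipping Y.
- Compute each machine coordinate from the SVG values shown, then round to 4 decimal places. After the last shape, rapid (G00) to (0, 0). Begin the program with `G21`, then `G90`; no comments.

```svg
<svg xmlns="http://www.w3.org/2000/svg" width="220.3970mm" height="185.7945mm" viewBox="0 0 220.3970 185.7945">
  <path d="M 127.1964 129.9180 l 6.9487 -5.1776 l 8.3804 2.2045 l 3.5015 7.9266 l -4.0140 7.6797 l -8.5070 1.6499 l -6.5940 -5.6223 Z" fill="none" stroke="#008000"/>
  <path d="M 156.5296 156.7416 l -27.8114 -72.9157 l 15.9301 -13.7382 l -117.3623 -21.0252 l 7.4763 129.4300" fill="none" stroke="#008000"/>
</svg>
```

Since the viewBox matches the mm dimensions, user units are millimetres directly. The only transform is the Y-flip y_m = 185.7945 − y_svg.

Shape 1 is a regular polygon drawn with `<path>`. Its stroke #008000 means cut at S791, F982. After flipping Y the toolpath is (127.1964,55.8765) → (134.1451,61.0541) → (142.5255,58.8496) → (146.0270,50.9230) → (142.0130,43.2433) → (133.5060,41.5934) → (126.9120,47.2157) → (127.1964,55.8765), returning to the start.

Shape 2 is a open polyline drawn with `<path>`. Its stroke #008000 means cut at S791, F982. After flipping Y the toolpath is (156.5296,29.0529) → (128.7182,101.9686) → (144.6483,115.7068) → (27.2860,136.7320) → (34.7623,7.3020).

G21
G90
G00 X127.1964 Y55.8765
M3 S791
G1 X134.1451 Y61.0541 F982
G1 X142.5255 Y58.8496
G1 X146.0270 Y50.9230
G1 X142.0130 Y43.2433
G1 X133.5060 Y41.5934
G1 X126.9120 Y47.2157
G1 X127.1964 Y55.8765
M5
G00 X156.5296 Y29.0529
M3 S791
G1 X128.7182 Y101.9686 F982
G1 X144.6483 Y115.7068
G1 X27.2860 Y136.7320
G1 X34.7623 Y7.3020
M5
G00 X0.0000 Y0.0000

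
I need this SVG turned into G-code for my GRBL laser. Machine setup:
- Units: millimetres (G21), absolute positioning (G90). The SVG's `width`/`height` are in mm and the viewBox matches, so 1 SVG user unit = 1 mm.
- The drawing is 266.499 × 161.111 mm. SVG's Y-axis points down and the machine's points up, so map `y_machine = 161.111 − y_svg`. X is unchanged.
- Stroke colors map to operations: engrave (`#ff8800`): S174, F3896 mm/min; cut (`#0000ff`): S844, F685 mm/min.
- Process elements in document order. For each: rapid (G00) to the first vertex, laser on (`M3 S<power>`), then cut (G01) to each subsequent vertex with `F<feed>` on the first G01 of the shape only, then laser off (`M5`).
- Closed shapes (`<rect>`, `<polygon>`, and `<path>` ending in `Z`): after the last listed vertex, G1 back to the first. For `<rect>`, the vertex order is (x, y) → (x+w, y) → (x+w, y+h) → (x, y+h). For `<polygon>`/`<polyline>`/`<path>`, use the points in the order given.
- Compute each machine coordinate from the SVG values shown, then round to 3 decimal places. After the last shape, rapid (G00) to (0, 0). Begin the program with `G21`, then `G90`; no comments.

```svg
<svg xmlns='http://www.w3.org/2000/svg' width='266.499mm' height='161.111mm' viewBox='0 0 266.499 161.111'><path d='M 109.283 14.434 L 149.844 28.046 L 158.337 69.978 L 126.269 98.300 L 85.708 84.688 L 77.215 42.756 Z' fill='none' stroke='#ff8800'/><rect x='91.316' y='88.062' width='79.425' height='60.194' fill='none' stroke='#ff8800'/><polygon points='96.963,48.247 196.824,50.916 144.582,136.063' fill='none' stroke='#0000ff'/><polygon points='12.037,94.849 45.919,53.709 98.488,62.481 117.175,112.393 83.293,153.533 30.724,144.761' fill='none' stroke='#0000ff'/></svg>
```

G21
G90
G00 X109.283 Y146.677
M3 S174
G01 X149.844 Y133.065 F3896
G01 X158.337 Y91.133
G01 X126.269 Y62.811
G01 X85.708 Y76.423
G01 X77.215 Y118.355
G01 X109.283 Y146.677
M5
G00 X91.316 Y73.049
M3 S174
G01 X170.741 Y73.049 F3896
G01 X170.741 Y12.855
G01 X91.316 Y12.855
G01 X91.316 Y73.049
M5
G00 X96.963 Y112.864
M3 S844
G01 X196.824 Y110.195 F685
G01 X144.582 Y25.048
G01 X96.963 Y112.864
M5
G00 X12.037 Y66.262
M3 S844
G01 X45.919 Y107.402 F685
G01 X98.488 Y98.630
G01 X117.175 Y48.718
G01 X83.293 Y7.578
G01 X30.724 Y16.350
G01 X12.037 Y66.262
M5
G00 X0.000 Y0.000

Since the viewBox matches the mm dimensions, user units are millimetres directly. The only transform is the Y-flip y_m = 161.111 − y_svg.

Shape 1 is a regular polygon drawn with `<path>`. Its stroke #ff8800 means engrave at S174, F3896. After flipping Y the toolpath is (109.283,146.677) → (149.844,133.065) → (158.337,91.133) → (126.269,62.811) → (85.708,76.423) → (77.215,118.355) → (109.283,146.677), returning to the start.

Shape 2 is a rectangle drawn with `<rect>`. Its stroke #ff8800 means engrave at S174, F3896. After flipping Y the toolpath is (91.316,73.049) → (170.741,73.049) → (170.741,12.855) → (91.316,12.855) → (91.316,73.049), returning to the start.

Shape 3 is a regular polygon drawn with `<polygon>`. Its stroke #0000ff means cut at S844, F685. After flipping Y the toolpath is (96.963,112.864) → (196.824,110.195) → (144.582,25.048) → (96.963,112.864), returning to the start.

Shape 4 is a regular polygon drawn with `<polygon>`. Its stroke #0000ff means cut at S844, F685. After flipping Y the toolpath is (12.037,66.262) → (45.919,107.402) → (98.488,98.630) → (117.175,48.718) → (83.293,7.578) → (30.724,16.350) → (12.037,66.262), returning to the start.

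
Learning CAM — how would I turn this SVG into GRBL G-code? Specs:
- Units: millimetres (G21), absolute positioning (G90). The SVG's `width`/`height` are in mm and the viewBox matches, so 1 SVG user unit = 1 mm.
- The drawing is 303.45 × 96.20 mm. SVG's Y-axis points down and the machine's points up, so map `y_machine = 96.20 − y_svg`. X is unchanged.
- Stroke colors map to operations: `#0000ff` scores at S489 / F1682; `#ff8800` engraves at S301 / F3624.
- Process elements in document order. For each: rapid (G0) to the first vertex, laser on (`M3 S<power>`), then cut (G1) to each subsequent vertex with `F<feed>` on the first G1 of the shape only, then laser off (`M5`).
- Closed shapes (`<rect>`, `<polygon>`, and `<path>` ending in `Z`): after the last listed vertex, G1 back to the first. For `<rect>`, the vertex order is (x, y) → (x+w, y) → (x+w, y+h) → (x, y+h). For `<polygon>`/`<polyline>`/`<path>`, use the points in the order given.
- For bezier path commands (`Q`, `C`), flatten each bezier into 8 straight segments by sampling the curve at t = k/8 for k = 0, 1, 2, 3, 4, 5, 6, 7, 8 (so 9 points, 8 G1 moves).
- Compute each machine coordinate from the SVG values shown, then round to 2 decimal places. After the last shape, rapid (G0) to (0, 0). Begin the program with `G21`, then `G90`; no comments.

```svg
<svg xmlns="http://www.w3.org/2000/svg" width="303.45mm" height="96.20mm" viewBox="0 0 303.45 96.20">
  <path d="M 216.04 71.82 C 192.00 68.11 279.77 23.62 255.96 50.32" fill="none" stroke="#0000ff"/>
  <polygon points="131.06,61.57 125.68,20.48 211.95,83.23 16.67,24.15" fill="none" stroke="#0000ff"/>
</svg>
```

viewBox `0 0 303.45 96.20` with mm width/height → 1 unit = 1 mm. Flip: y_m = 96.20 − y_svg.

**Shape 1** — `<path>` cubic bezier, stroke `#0000ff` → score (S489, F1682). Control points (SVG): P0=(216.04,71.82), P1=(192.00,68.11), P2=(279.77,23.62), P3=(255.96,50.32); sampled at t=k/8. Machine vertices: (216.04,24.38) → (211.83,27.46) → (215.48,33.06) → (224.38,39.85) → (235.91,46.53) → (247.45,51.79) → (256.39,54.31) → (260.09,52.77) → (255.96,45.88). Open path.

**Shape 2** — `<polygon>` closed polygon, stroke `#0000ff` → score (S489, F1682). Machine vertices: (131.06,34.63) → (125.68,75.72) → (211.95,12.97) → (16.67,72.05) → (131.06,34.63). Closed: final G1 returns to the first vertex.

G21
G90
G0 X216.04 Y24.38
M3 S489
G1 X211.83 Y27.46 F1682
G1 X215.48 Y33.06
G1 X224.38 Y39.85
G1 X235.91 Y46.53
G1 X247.45 Y51.79
G1 X256.39 Y54.31
G1 X260.09 Y52.77
G1 X255.96 Y45.88
M5
G0 X131.06 Y34.63
M3 S489
G1 X125.68 Y75.72 F1682
G1 X211.95 Y12.97
G1 X16.67 Y72.05
G1 X131.06 Y34.63
M5
G0 X0.00 Y0.00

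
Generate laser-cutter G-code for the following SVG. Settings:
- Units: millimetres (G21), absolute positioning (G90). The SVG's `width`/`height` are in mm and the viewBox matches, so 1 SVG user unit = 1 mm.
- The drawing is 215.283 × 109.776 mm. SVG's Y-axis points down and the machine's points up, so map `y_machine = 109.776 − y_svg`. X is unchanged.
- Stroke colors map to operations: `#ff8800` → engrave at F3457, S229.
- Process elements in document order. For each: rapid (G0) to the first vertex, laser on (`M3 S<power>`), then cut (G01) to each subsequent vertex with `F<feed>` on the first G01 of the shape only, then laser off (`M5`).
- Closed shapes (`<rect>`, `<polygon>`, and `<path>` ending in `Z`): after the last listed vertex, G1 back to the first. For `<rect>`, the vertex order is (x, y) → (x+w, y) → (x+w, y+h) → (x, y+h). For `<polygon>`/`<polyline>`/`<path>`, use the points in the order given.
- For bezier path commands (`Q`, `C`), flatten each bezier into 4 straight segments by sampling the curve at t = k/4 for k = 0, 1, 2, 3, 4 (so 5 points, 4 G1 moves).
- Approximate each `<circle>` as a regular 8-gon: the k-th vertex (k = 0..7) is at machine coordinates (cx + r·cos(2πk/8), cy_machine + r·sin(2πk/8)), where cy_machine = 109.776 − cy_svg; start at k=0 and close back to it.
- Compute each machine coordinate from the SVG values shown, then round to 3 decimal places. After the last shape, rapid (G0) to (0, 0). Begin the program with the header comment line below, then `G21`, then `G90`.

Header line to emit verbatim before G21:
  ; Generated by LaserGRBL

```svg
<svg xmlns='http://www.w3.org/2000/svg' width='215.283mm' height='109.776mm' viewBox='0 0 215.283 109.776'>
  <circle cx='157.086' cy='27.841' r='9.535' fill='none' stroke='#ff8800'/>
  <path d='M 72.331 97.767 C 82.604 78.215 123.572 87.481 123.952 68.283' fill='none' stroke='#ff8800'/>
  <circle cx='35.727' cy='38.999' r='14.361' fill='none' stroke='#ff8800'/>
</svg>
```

; Generated by LaserGRBL
G21
G90
G0 X166.621 Y81.935
M3 S229
G01 X163.828 Y88.677 F3457
G01 X157.086 Y91.470
G01 X150.344 Y88.677
G01 X147.551 Y81.935
G01 X150.344 Y75.193
G01 X157.086 Y72.400
G01 X163.828 Y75.193
G01 X166.621 Y81.935
M5
G0 X72.331 Y12.009
M3 S229
G01 X84.677 Y22.165 F3457
G01 X101.851 Y26.884
G01 X117.171 Y31.536
G01 X123.952 Y41.493
M5
G0 X50.088 Y70.777
M3 S229
G01 X45.882 Y80.932 F3457
G01 X35.727 Y85.138
G01 X25.572 Y80.932
G01 X21.366 Y70.777
G01 X25.572 Y60.622
G01 X35.727 Y56.416
G01 X45.882 Y60.622
G01 X50.088 Y70.777
M5
G0 X0.000 Y0.000

1 u = 1 mm; y_m = 109.776 − y.

[1] `<circle>` circle, #ff8800→engrave S229 F3457: (166.621,81.935) → (163.828,88.677) → (157.086,91.470) → (150.344,88.677) → (147.551,81.935) → (150.344,75.193) → (157.086,72.400) → (163.828,75.193) → (166.621,81.935) (closed)

[2] `<path>` cubic bezier, #ff8800→engrave S229 F3457: (72.331,12.009) → (84.677,22.165) → (101.851,26.884) → (117.171,31.536) → (123.952,41.493)

[3] `<circle>` circle, #ff8800→engrave S229 F3457: (50.088,70.777) → (45.882,80.932) → (35.727,85.138) → (25.572,80.932) → (21.366,70.777) → (25.572,60.622) → (35.727,56.416) → (45.882,60.622) → (50.088,70.777) (closed)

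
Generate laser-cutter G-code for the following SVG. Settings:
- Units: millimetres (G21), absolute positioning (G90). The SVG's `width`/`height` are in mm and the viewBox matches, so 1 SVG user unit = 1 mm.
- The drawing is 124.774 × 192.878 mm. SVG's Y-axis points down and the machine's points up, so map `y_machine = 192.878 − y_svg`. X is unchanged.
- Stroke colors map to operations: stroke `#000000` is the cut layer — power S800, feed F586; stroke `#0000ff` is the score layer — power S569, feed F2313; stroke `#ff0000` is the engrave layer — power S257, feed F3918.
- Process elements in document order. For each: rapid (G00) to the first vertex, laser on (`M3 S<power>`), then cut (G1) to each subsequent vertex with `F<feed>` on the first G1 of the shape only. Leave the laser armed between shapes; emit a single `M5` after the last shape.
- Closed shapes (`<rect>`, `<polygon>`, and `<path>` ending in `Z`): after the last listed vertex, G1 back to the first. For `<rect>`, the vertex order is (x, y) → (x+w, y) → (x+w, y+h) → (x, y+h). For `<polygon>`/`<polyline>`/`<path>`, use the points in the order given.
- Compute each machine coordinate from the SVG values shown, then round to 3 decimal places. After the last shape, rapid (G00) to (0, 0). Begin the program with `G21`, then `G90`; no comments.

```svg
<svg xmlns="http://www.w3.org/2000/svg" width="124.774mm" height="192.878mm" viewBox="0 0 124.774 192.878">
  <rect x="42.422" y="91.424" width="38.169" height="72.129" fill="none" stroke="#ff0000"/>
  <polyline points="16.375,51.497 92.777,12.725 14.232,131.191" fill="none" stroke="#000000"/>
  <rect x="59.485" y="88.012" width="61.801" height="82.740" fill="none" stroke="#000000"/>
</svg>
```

Since the viewBox matches the mm dimensions, user units are millimetres directly. The only transform is the Y-flip y_m = 192.878 − y_svg.

Shape 1 is a rectangle drawn with `<rect>`. Its stroke #ff0000 means engrave at S257, F3918. After flipping Y the toolpath is (42.422,101.454) → (80.591,101.454) → (80.591,29.325) → (42.422,29.325) → (42.422,101.454), returning to the start.

Shape 2 is a open polyline drawn with `<polyline>`. Its stroke #000000 means cut at S800, F586. After flipping Y the toolpath is (16.375,141.381) → (92.777,180.153) → (14.232,61.687).

Shape 3 is a rectangle drawn with `<rect>`. Its stroke #000000 means cut at S800, F586. After flipping Y the toolpath is (59.485,104.866) → (121.286,104.866) → (121.286,22.126) → (59.485,22.126) → (59.485,104.866), returning to the start.

G21
G90
G00 X42.422 Y101.454
M3 S257
G1 X80.591 Y101.454 F3918
G1 X80.591 Y29.325
G1 X42.422 Y29.325
G1 X42.422 Y101.454
G00 X16.375 Y141.381
M3 S800
G1 X92.777 Y180.153 F586
G1 X14.232 Y61.687
G00 X59.485 Y104.866
M3 S800
G1 X121.286 Y104.866 F586
G1 X121.286 Y22.126
G1 X59.485 Y22.126
G1 X59.485 Y104.866
M5
G00 X0.000 Y0.000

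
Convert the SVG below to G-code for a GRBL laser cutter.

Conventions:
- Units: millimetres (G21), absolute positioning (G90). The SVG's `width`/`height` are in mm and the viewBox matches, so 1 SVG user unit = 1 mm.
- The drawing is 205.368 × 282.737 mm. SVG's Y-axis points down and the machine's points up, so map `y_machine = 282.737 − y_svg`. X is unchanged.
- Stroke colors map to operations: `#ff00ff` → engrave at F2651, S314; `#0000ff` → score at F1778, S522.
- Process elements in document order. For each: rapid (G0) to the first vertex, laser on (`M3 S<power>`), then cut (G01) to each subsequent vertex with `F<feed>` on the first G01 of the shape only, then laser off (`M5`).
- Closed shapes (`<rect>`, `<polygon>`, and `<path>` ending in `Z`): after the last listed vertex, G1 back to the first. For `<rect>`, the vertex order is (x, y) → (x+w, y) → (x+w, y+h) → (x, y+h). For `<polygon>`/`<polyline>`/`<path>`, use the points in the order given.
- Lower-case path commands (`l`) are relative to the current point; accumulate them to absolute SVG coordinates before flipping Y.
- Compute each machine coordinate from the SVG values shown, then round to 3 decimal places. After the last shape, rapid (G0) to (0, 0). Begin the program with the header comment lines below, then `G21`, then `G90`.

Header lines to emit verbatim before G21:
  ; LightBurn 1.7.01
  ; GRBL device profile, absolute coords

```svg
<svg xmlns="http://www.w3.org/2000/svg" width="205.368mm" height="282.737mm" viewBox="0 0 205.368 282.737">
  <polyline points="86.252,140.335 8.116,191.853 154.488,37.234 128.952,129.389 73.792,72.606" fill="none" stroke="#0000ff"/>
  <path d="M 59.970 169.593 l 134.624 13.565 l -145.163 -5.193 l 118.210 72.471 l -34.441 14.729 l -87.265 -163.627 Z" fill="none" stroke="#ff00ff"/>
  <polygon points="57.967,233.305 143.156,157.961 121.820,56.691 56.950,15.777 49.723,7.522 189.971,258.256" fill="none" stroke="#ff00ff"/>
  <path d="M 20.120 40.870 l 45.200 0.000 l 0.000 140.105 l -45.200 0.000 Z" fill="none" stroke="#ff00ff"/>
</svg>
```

Since the viewBox matches the mm dimensions, user units are millimetres directly. The only transform is the Y-flip y_m = 282.737 − y_svg.

Shape 1 is a open polyline drawn with `<polyline>`. Its stroke #0000ff means score at S522, F1778. After flipping Y the toolpath is (86.252,142.402) → (8.116,90.884) → (154.488,245.503) → (128.952,153.348) → (73.792,210.131).

Shape 2 is a closed polygon drawn with `<path>`. Its stroke #ff00ff means engrave at S314, F2651. After flipping Y the toolpath is (59.970,113.144) → (194.594,99.579) → (49.431,104.772) → (167.641,32.301) → (133.200,17.572) → (45.935,181.199) → (59.970,113.144), returning to the start.

Shape 3 is a closed polygon drawn with `<polygon>`. Its stroke #ff00ff means engrave at S314, F2651. After flipping Y the toolpath is (57.967,49.432) → (143.156,124.776) → (121.820,226.046) → (56.950,266.960) → (49.723,275.215) → (189.971,24.481) → (57.967,49.432), returning to the start.

Shape 4 is a rectangle drawn with `<path>`. Its stroke #ff00ff means engrave at S314, F2651. After flipping Y the toolpath is (20.120,241.867) → (65.320,241.867) → (65.320,101.762) → (20.120,101.762) → (20.120,241.867), returning to the start.

; LightBurn 1.7.01
; GRBL device profile, absolute coords
G21
G90
G0 X86.252 Y142.402
M3 S522
G01 X8.116 Y90.884 F1778
G01 X154.488 Y245.503
G01 X128.952 Y153.348
G01 X73.792 Y210.131
M5
G0 X59.970 Y113.144
M3 S314
G01 X194.594 Y99.579 F2651
G01 X49.431 Y104.772
G01 X167.641 Y32.301
G01 X133.200 Y17.572
G01 X45.935 Y181.199
G01 X59.970 Y113.144
M5
G0 X57.967 Y49.432
M3 S314
G01 X143.156 Y124.776 F2651
G01 X121.820 Y226.046
G01 X56.950 Y266.960
G01 X49.723 Y275.215
G01 X189.971 Y24.481
G01 X57.967 Y49.432
M5
G0 X20.120 Y241.867
M3 S314
G01 X65.320 Y241.867 F2651
G01 X65.320 Y101.762
G01 X20.120 Y101.762
G01 X20.120 Y241.867
M5
G0 X0.000 Y0.000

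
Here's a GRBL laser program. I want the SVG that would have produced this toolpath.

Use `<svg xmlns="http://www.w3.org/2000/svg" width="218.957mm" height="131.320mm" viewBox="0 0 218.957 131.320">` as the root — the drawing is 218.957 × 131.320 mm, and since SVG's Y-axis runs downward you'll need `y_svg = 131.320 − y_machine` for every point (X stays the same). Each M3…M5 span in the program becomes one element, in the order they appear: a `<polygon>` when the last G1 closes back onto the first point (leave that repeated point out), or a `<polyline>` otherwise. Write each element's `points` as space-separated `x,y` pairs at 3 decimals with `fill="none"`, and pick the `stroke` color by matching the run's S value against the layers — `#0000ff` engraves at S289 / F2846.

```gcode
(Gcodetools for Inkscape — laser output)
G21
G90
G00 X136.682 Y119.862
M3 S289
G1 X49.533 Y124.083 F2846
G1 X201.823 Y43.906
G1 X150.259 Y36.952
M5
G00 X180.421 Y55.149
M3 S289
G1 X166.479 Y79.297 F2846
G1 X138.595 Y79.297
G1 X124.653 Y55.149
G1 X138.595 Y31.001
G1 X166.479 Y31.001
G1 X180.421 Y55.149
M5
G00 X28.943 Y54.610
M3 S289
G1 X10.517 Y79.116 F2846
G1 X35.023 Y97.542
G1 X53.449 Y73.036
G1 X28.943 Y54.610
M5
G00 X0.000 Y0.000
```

Each laser-on run becomes one SVG element. Flip Y back into SVG space with y_svg = 131.320 − y_machine. Every run uses S289, so all elements get stroke `#0000ff` (engrave).

Run 1: The run is open, so emit a `<polyline>` with points (Y-flipped): 136.682,11.458 49.533,7.237 201.823,87.414 150.259,94.368.

Run 2: The run returns to its start, so emit a `<polygon>` with points (Y-flipped): 180.421,76.171 166.479,52.023 138.595,52.023 124.653,76.171 138.595,100.319 166.479,100.319.

Run 3: The run returns to its start, so emit a `<polygon>` with points (Y-flipped): 28.943,76.710 10.517,52.204 35.023,33.778 53.449,58.284.

<svg xmlns="http://www.w3.org/2000/svg" width="218.957mm" height="131.320mm" viewBox="0 0 218.957 131.320">
  <polyline points="136.682,11.458 49.533,7.237 201.823,87.414 150.259,94.368" fill="none" stroke="#0000ff"/>
  <polygon points="180.421,76.171 166.479,52.023 138.595,52.023 124.653,76.171 138.595,100.319 166.479,100.319" fill="none" stroke="#0000ff"/>
  <polygon points="28.943,76.710 10.517,52.204 35.023,33.778 53.449,58.284" fill="none" stroke="#0000ff"/>
</svg>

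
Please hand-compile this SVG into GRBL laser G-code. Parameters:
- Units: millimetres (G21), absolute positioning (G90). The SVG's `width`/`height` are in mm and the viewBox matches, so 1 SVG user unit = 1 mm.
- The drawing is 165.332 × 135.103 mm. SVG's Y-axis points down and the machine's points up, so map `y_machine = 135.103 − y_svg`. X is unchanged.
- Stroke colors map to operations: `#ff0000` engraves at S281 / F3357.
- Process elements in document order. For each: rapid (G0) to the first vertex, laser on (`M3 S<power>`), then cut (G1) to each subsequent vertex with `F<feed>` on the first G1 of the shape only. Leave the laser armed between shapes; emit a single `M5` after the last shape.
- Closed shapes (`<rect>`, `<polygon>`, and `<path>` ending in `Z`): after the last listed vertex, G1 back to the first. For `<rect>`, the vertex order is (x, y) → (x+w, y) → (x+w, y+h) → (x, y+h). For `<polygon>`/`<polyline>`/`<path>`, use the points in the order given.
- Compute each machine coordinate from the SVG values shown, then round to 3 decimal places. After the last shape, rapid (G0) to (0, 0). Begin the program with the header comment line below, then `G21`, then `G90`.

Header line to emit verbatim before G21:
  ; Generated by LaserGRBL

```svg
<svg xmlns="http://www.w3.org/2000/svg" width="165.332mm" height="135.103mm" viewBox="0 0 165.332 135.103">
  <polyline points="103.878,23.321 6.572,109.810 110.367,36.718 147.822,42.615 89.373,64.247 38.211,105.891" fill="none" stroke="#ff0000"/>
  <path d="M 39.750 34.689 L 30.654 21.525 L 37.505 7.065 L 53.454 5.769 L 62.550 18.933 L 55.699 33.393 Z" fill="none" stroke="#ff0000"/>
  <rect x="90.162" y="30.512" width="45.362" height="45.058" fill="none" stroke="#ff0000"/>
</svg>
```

; Generated by LaserGRBL
G21
G90
G0 X103.878 Y111.782
M3 S281
G1 X6.572 Y25.293 F3357
G1 X110.367 Y98.385
G1 X147.822 Y92.488
G1 X89.373 Y70.856
G1 X38.211 Y29.212
G0 X39.750 Y100.414
M3 S281
G1 X30.654 Y113.578 F3357
G1 X37.505 Y128.038
G1 X53.454 Y129.334
G1 X62.550 Y116.170
G1 X55.699 Y101.710
G1 X39.750 Y100.414
G0 X90.162 Y104.591
M3 S281
G1 X135.524 Y104.591 F3357
G1 X135.524 Y59.533
G1 X90.162 Y59.533
G1 X90.162 Y104.591
M5
G0 X0.000 Y0.000

viewBox `0 0 165.332 135.103` with mm width/height → 1 unit = 1 mm. Flip: y_m = 135.103 − y_svg.

**Shape 1** — `<polyline>` open polyline, stroke `#ff0000` → engrave (S281, F3357). Machine vertices: (103.878,111.782) → (6.572,25.293) → (110.367,98.385) → (147.822,92.488) → (89.373,70.856) → (38.211,29.212). Open path.

**Shape 2** — `<path>` regular polygon, stroke `#ff0000` → engrave (S281, F3357). Machine vertices: (39.750,100.414) → (30.654,113.578) → (37.505,128.038) → (53.454,129.334) → (62.550,116.170) → (55.699,101.710) → (39.750,100.414). Closed: final G1 returns to the first vertex.

**Shape 3** — `<rect>` rectangle, stroke `#ff0000` → engrave (S281, F3357). Machine vertices: (90.162,104.591) → (135.524,104.591) → (135.524,59.533) → (90.162,59.533) → (90.162,104.591). Closed: final G1 returns to the first vertex.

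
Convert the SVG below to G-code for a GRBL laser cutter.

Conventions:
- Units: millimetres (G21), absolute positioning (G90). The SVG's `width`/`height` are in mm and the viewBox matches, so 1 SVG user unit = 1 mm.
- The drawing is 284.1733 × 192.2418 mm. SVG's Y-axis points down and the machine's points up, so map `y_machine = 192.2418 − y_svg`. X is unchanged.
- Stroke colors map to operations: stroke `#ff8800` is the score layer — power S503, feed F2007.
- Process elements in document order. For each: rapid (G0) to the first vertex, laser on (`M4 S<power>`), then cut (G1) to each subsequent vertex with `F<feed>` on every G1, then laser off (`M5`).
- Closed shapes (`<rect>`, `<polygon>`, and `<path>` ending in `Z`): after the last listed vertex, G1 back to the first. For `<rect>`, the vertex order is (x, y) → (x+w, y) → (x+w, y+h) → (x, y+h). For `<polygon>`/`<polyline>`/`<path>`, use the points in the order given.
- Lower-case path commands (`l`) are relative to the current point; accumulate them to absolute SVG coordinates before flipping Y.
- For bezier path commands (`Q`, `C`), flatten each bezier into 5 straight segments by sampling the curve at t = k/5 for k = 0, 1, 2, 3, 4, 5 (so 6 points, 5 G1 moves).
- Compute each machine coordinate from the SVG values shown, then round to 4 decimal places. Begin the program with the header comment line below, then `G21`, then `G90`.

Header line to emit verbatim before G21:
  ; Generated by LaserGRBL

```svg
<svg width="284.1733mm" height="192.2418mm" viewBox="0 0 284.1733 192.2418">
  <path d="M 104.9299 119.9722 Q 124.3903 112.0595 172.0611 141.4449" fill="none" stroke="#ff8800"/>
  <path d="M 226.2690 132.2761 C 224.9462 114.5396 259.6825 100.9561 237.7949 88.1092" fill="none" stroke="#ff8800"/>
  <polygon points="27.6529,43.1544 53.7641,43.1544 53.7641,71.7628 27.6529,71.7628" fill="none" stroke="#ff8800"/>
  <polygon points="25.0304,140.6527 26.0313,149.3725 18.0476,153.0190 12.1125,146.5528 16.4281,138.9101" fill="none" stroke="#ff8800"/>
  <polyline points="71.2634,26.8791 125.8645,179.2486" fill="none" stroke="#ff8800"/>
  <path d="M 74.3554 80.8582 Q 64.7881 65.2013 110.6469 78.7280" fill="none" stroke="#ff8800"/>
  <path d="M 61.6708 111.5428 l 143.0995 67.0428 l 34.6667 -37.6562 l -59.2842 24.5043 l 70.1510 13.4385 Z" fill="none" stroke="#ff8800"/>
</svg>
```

Since the viewBox matches the mm dimensions, user units are millimetres directly. The only transform is the Y-flip y_m = 192.2418 − y_svg.

Shape 1 is a quadratic bezier drawn with `<path>`. Its stroke #ff8800 means score at S503, F2007. After flipping Y the toolpath is (104.9299,72.2696) → (113.8425,73.9428) → (125.0119,72.6321) → (138.4381,68.3375) → (154.1212,61.0591) → (172.0611,50.7969).

Shape 2 is a cubic bezier drawn with `<path>`. Its stroke #ff8800 means score at S503, F2007. After flipping Y the toolpath is (226.2690,59.9657) → (229.0609,70.1366) → (236.0583,79.4747) → (242.8123,88.1441) → (244.8741,96.3087) → (237.7949,104.1326).

Shape 3 is a rectangle drawn with `<polygon>`. Its stroke #ff8800 means score at S503, F2007. After flipping Y the toolpath is (27.6529,149.0874) → (53.7641,149.0874) → (53.7641,120.4790) → (27.6529,120.4790) → (27.6529,149.0874), returning to the start.

Shape 4 is a regular polygon drawn with `<polygon>`. Its stroke #ff8800 means score at S503, F2007. After flipping Y the toolpath is (25.0304,51.5891) → (26.0313,42.8693) → (18.0476,39.2228) → (12.1125,45.6890) → (16.4281,53.3317) → (25.0304,51.5891), returning to the start.

Shape 5 is a line segment drawn with `<polyline>`. Its stroke #ff8800 means score at S503, F2007. After flipping Y the toolpath is (71.2634,165.3627) → (125.8645,12.9932).

Shape 6 is a quadratic bezier drawn with `<path>`. Its stroke #ff8800 means score at S503, F2007. After flipping Y the toolpath is (74.3554,111.3836) → (72.7455,116.4790) → (75.5697,119.2397) → (82.8280,119.6658) → (94.5204,117.7571) → (110.6469,113.5138).

Shape 7 is a closed polygon drawn with `<path>`. Its stroke #ff8800 means score at S503, F2007. After flipping Y the toolpath is (61.6708,80.6990) → (204.7703,13.6562) → (239.4370,51.3124) → (180.1528,26.8081) → (250.3038,13.3696) → (61.6708,80.6990), returning to the start.

; Generated by LaserGRBL
G21
G90
G0 X104.9299 Y72.2696
M4 S503
G1 X113.8425 Y73.9428 F2007
G1 X125.0119 Y72.6321 F2007
G1 X138.4381 Y68.3375 F2007
G1 X154.1212 Y61.0591 F2007
G1 X172.0611 Y50.7969 F2007
M5
G0 X226.2690 Y59.9657
M4 S503
G1 X229.0609 Y70.1366 F2007
G1 X236.0583 Y79.4747 F2007
G1 X242.8123 Y88.1441 F2007
G1 X244.8741 Y96.3087 F2007
G1 X237.7949 Y104.1326 F2007
M5
G0 X27.6529 Y149.0874
M4 S503
G1 X53.7641 Y149.0874 F2007
G1 X53.7641 Y120.4790 F2007
G1 X27.6529 Y120.4790 F2007
G1 X27.6529 Y149.0874 F2007
M5
G0 X25.0304 Y51.5891
M4 S503
G1 X26.0313 Y42.8693 F2007
G1 X18.0476 Y39.2228 F2007
G1 X12.1125 Y45.6890 F2007
G1 X16.4281 Y53.3317 F2007
G1 X25.0304 Y51.5891 F2007
M5
G0 X71.2634 Y165.3627
M4 S503
G1 X125.8645 Y12.9932 F2007
M5
G0 X74.3554 Y111.3836
M4 S503
G1 X72.7455 Y116.4790 F2007
G1 X75.5697 Y119.2397 F2007
G1 X82.8280 Y119.6658 F2007
G1 X94.5204 Y117.7571 F2007
G1 X110.6469 Y113.5138 F2007
M5
G0 X61.6708 Y80.6990
M4 S503
G1 X204.7703 Y13.6562 F2007
G1 X239.4370 Y51.3124 F2007
G1 X180.1528 Y26.8081 F2007
G1 X250.3038 Y13.3696 F2007
G1 X61.6708 Y80.6990 F2007
M5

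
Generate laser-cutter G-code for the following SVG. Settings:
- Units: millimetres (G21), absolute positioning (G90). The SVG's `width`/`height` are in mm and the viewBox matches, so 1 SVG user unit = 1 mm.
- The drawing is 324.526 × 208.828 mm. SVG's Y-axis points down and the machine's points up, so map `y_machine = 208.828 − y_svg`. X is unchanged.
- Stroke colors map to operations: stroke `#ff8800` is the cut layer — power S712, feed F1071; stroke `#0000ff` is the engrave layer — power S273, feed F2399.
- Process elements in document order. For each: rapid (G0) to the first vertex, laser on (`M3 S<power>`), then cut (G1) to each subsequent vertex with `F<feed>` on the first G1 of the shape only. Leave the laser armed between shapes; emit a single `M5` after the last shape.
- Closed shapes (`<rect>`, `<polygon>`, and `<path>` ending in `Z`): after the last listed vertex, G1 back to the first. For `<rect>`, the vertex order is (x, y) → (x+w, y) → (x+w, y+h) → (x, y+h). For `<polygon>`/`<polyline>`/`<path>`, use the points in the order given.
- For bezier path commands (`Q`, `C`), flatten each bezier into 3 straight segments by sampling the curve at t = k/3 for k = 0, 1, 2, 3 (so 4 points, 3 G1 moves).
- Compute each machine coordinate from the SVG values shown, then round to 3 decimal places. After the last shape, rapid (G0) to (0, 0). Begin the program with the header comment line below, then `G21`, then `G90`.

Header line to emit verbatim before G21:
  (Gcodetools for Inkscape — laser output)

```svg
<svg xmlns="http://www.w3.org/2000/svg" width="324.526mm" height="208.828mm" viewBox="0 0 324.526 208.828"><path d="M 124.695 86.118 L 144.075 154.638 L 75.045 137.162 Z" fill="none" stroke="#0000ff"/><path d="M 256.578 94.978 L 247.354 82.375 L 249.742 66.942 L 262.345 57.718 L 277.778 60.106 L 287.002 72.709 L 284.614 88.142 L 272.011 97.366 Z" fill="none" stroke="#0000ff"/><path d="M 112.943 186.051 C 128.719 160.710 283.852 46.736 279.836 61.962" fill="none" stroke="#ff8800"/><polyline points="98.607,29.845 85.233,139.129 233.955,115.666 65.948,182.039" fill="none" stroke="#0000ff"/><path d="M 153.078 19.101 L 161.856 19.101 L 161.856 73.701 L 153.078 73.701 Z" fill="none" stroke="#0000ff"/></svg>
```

(Gcodetools for Inkscape — laser output)
G21
G90
G0 X124.695 Y122.710
M3 S273
G1 X144.075 Y54.190 F2399
G1 X75.045 Y71.666
G1 X124.695 Y122.710
G0 X256.578 Y113.850
M3 S273
G1 X247.354 Y126.453 F2399
G1 X249.742 Y141.886
G1 X262.345 Y151.110
G1 X277.778 Y148.722
G1 X287.002 Y136.119
G1 X284.614 Y120.686
G1 X272.011 Y111.462
G1 X256.578 Y113.850
G0 X112.943 Y22.777
M3 S712
G1 X164.116 Y69.594 F1071
G1 X241.858 Y127.093
G1 X279.836 Y146.866
G0 X98.607 Y178.983
M3 S273
G1 X85.233 Y69.699 F2399
G1 X233.955 Y93.162
G1 X65.948 Y26.789
G0 X153.078 Y189.727
M3 S273
G1 X161.856 Y189.727 F2399
G1 X161.856 Y135.127
G1 X153.078 Y135.127
G1 X153.078 Y189.727
M5
G0 X0.000 Y0.000

1 u = 1 mm; y_m = 208.828 − y.

[1] `<path>` regular polygon, #0000ff→engrave S273 F2399: (124.695,122.710) → (144.075,54.190) → (75.045,71.666) → (124.695,122.710) (closed)

[2] `<path>` regular polygon, #0000ff→engrave S273 F2399: (256.578,113.850) → (247.354,126.453) → (249.742,141.886) → (262.345,151.110) → (277.778,148.722) → (287.002,136.119) → (284.614,120.686) → (272.011,111.462) → (256.578,113.850) (closed)

[3] `<path>` cubic bezier, #ff8800→cut S712 F1071: (112.943,22.777) → (164.116,69.594) → (241.858,127.093) → (279.836,146.866)

[4] `<polyline>` open polyline, #0000ff→engrave S273 F2399: (98.607,178.983) → (85.233,69.699) → (233.955,93.162) → (65.948,26.789)

[5] `<path>` rectangle, #0000ff→engrave S273 F2399: (153.078,189.727) → (161.856,189.727) → (161.856,135.127) → (153.078,135.127) → (153.078,189.727) (closed)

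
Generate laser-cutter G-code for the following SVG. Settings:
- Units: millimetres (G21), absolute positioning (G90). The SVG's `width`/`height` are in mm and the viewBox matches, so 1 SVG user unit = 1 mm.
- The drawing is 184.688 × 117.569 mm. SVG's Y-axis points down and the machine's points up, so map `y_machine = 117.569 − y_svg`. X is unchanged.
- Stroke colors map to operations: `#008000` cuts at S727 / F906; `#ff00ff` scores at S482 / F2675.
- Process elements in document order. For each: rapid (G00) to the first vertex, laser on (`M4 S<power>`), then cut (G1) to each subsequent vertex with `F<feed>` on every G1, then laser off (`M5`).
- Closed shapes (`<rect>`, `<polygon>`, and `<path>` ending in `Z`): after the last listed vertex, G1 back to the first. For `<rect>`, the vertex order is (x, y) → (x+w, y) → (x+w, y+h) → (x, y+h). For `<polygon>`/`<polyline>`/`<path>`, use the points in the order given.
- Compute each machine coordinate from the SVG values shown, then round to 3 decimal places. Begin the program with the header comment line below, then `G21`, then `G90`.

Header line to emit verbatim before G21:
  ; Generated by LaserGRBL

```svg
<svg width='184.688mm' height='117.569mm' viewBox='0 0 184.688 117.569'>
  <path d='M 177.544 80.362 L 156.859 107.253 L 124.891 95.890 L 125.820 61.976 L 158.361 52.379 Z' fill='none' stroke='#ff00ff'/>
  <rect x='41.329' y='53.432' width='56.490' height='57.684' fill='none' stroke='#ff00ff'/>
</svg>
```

viewBox `0 0 184.688 117.569` with mm width/height → 1 unit = 1 mm. Flip: y_m = 117.569 − y_svg.

**Shape 1** — `<path>` regular polygon, stroke `#ff00ff` → score (S482, F2675). Machine vertices: (177.544,37.207) → (156.859,10.316) → (124.891,21.679) → (125.820,55.593) → (158.361,65.190) → (177.544,37.207). Closed: final G1 returns to the first vertex.

**Shape 2** — `<rect>` rectangle, stroke `#ff00ff` → score (S482, F2675). Machine vertices: (41.329,64.137) → (97.819,64.137) → (97.819,6.453) → (41.329,6.453) → (41.329,64.137). Closed: final G1 returns to the first vertex.

; Generated by LaserGRBL
G21
G90
G00 X177.544 Y37.207
M4 S482
G1 X156.859 Y10.316 F2675
G1 X124.891 Y21.679 F2675
G1 X125.820 Y55.593 F2675
G1 X158.361 Y65.190 F2675
G1 X177.544 Y37.207 F2675
M5
G00 X41.329 Y64.137
M4 S482
G1 X97.819 Y64.137 F2675
G1 X97.819 Y6.453 F2675
G1 X41.329 Y6.453 F2675
G1 X41.329 Y64.137 F2675
M5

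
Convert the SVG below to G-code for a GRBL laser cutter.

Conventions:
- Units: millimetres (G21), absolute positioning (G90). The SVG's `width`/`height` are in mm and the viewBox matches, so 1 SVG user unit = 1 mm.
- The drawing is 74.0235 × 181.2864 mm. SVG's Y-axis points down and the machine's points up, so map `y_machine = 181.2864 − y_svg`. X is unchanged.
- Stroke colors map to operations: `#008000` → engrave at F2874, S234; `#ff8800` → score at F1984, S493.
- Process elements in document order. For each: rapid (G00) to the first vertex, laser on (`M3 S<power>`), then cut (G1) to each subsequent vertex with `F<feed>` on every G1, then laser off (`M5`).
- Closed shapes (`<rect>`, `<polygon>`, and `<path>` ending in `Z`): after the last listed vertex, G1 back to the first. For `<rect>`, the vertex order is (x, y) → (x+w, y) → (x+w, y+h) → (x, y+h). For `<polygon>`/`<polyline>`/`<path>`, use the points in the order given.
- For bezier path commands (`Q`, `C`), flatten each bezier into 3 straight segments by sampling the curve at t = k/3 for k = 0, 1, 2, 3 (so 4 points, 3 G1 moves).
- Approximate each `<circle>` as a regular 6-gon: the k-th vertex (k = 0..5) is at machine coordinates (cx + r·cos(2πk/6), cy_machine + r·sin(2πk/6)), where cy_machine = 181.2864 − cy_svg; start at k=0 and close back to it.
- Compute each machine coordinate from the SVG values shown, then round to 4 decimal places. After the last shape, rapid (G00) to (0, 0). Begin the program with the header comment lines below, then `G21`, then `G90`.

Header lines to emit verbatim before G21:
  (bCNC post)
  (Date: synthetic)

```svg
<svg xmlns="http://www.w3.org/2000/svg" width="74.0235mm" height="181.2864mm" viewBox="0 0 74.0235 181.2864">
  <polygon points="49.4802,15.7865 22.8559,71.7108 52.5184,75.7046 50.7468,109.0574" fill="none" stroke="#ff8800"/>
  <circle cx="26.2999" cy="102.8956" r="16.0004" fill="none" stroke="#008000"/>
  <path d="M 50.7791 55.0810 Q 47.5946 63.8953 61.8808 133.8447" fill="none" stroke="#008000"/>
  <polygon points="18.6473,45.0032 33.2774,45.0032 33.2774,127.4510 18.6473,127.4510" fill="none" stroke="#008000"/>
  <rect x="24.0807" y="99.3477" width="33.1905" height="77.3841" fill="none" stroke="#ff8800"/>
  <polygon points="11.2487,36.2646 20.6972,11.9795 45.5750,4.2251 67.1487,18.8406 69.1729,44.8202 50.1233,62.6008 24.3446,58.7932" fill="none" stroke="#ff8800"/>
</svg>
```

(bCNC post)
(Date: synthetic)
G21
G90
G00 X49.4802 Y165.4999
M3 S493
G1 X22.8559 Y109.5756 F1984
G1 X52.5184 Y105.5818 F1984
G1 X50.7468 Y72.2290 F1984
G1 X49.4802 Y165.4999 F1984
M5
G00 X42.3003 Y78.3908
M3 S234
G1 X34.3001 Y92.2476 F2874
G1 X18.2997 Y92.2476 F2874
G1 X10.2995 Y78.3908 F2874
G1 X18.2997 Y64.5340 F2874
G1 X34.3001 Y64.5340 F2874
G1 X42.3003 Y78.3908 F2874
M5
G00 X50.7791 Y126.2054
M3 S234
G1 X50.5973 Y113.5364 F2874
G1 X54.2979 Y87.2818 F2874
G1 X61.8808 Y47.4417 F2874
M5
G00 X18.6473 Y136.2832
M3 S234
G1 X33.2774 Y136.2832 F2874
G1 X33.2774 Y53.8354 F2874
G1 X18.6473 Y53.8354 F2874
G1 X18.6473 Y136.2832 F2874
M5
G00 X24.0807 Y81.9387
M3 S493
G1 X57.2712 Y81.9387 F1984
G1 X57.2712 Y4.5546 F1984
G1 X24.0807 Y4.5546 F1984
G1 X24.0807 Y81.9387 F1984
M5
G00 X11.2487 Y145.0218
M3 S493
G1 X20.6972 Y169.3069 F1984
G1 X45.5750 Y177.0613 F1984
G1 X67.1487 Y162.4458 F1984
G1 X69.1729 Y136.4662 F1984
G1 X50.1233 Y118.6856 F1984
G1 X24.3446 Y122.4932 F1984
G1 X11.2487 Y145.0218 F1984
M5
G00 X0.0000 Y0.0000

Since the viewBox matches the mm dimensions, user units are millimetres directly. The only transform is the Y-flip y_m = 181.2864 − y_svg.

Shape 1 is a closed polygon drawn with `<polygon>`. Its stroke #ff8800 means score at S493, F1984. After flipping Y the toolpath is (49.4802,165.4999) → (22.8559,109.5756) → (52.5184,105.5818) → (50.7468,72.2290) → (49.4802,165.4999), returning to the start.

Shape 2 is a circle drawn with `<circle>`. Its stroke #008000 means engrave at S234, F2874. After flipping Y the toolpath is (42.3003,78.3908) → (34.3001,92.2476) → (18.2997,92.2476) → (10.2995,78.3908) → (18.2997,64.5340) → (34.3001,64.5340) → (42.3003,78.3908), returning to the start.

Shape 3 is a quadratic bezier drawn with `<path>`. Its stroke #008000 means engrave at S234, F2874. After flipping Y the toolpath is (50.7791,126.2054) → (50.5973,113.5364) → (54.2979,87.2818) → (61.8808,47.4417).

Shape 4 is a rectangle drawn with `<polygon>`. Its stroke #008000 means engrave at S234, F2874. After flipping Y the toolpath is (18.6473,136.2832) → (33.2774,136.2832) → (33.2774,53.8354) → (18.6473,53.8354) → (18.6473,136.2832), returning to the start.

Shape 5 is a rectangle drawn with `<rect>`. Its stroke #ff8800 means score at S493, F1984. After flipping Y the toolpath is (24.0807,81.9387) → (57.2712,81.9387) → (57.2712,4.5546) → (24.0807,4.5546) → (24.0807,81.9387), returning to the start.

Shape 6 is a regular polygon drawn with `<polygon>`. Its stroke #ff8800 means score at S493, F1984. After flipping Y the toolpath is (11.2487,145.0218) → (20.6972,169.3069) → (45.5750,177.0613) → (67.1487,162.4458) → (69.1729,136.4662) → (50.1233,118.6856) → (24.3446,122.4932) → (11.2487,145.0218), returning to the start.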